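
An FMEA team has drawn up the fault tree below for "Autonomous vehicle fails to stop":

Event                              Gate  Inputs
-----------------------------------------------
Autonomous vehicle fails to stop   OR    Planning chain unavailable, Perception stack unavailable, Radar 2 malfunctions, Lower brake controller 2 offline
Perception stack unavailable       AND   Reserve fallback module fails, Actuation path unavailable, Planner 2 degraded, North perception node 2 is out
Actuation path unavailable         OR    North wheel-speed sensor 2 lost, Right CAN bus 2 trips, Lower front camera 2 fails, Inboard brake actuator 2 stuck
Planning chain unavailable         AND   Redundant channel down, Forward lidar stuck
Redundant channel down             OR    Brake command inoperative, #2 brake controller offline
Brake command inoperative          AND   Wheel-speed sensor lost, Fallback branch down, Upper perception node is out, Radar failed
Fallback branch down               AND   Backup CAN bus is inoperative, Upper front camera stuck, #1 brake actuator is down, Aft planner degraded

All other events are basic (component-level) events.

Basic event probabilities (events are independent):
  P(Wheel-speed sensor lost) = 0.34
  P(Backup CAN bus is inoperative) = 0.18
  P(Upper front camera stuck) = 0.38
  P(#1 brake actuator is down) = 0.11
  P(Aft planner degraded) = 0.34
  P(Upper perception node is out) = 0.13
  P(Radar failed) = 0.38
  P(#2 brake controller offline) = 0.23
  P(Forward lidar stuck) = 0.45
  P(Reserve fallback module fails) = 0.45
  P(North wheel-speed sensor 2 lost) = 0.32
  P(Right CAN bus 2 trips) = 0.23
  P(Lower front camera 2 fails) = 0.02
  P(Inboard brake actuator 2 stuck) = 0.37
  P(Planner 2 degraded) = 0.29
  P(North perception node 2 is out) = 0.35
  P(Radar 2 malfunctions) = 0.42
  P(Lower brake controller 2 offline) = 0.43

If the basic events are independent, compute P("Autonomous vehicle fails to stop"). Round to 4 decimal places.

P(Fallback branch down) [AND] = 0.18 × 0.38 × 0.11 × 0.34 = 0.002558
P(Brake command inoperative) [AND] = 0.34 × 0.002558 × 0.13 × 0.38 = 0.000043
P(Redundant channel down) [OR] = 1 − (1−0.000043) × (1−0.23) = 0.230033
P(Planning chain unavailable) [AND] = 0.230033 × 0.45 = 0.103515
P(Actuation path unavailable) [OR] = 1 − (1−0.32) × (1−0.23) × (1−0.02) × (1−0.37) = 0.676729
P(Perception stack unavailable) [AND] = 0.45 × 0.676729 × 0.29 × 0.35 = 0.030910
P(Autonomous vehicle fails to stop) [OR] = 1 − (1−0.103515) × (1−0.030910) × (1−0.42) × (1−0.43) = 0.712783
Rounded to 4 decimal places: P(Autonomous vehicle fails to stop) ≈ 0.7128.

0.7128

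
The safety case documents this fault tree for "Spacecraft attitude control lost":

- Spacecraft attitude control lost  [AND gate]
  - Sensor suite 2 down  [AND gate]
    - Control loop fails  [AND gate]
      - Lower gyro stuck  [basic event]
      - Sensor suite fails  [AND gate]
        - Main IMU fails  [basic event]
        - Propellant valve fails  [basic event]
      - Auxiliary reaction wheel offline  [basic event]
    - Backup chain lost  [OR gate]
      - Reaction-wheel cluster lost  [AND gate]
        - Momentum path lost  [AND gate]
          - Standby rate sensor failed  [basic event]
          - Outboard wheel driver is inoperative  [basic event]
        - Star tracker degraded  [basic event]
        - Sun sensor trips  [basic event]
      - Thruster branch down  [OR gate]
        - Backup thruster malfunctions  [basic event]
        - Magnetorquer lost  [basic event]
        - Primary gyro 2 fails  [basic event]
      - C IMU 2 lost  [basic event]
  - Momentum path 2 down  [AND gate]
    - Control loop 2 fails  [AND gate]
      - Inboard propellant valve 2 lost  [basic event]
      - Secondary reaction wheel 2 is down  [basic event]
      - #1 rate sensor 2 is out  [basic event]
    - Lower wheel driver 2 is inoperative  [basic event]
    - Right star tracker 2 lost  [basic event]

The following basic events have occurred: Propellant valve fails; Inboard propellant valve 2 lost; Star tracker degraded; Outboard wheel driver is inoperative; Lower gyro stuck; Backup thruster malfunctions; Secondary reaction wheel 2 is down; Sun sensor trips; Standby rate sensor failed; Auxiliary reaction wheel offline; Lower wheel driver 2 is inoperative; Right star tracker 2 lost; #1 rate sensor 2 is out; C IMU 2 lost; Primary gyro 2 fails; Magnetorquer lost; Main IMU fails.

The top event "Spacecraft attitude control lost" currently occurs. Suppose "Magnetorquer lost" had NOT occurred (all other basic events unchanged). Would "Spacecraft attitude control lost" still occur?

Yes

Counterfactual: set "Magnetorquer lost" to not occurred.
Sensor suite fails [AND]: Main IMU fails=occurs, Propellant valve fails=occurs → all inputs occur → occurs.
Control loop fails [AND]: Lower gyro stuck=occurs, Sensor suite fails=occurs, Auxiliary reaction wheel offline=occurs → all inputs occur → occurs.
Momentum path lost [AND]: Standby rate sensor failed=occurs, Outboard wheel driver is inoperative=occurs → all inputs occur → occurs.
Reaction-wheel cluster lost [AND]: Momentum path lost=occurs, Star tracker degraded=occurs, Sun sensor trips=occurs → all inputs occur → occurs.
Thruster branch down [OR]: Backup thruster malfunctions=occurs, Magnetorquer lost=not, Primary gyro 2 fails=occurs → at least one input occurs → occurs.
Backup chain lost [OR]: Reaction-wheel cluster lost=occurs, Thruster branch down=occurs, C IMU 2 lost=occurs → at least one input occurs → occurs.
Sensor suite 2 down [AND]: Control loop fails=occurs, Backup chain lost=occurs → all inputs occur → occurs.
Control loop 2 fails [AND]: Inboard propellant valve 2 lost=occurs, Secondary reaction wheel 2 is down=occurs, #1 rate sensor 2 is out=occurs → all inputs occur → occurs.
Momentum path 2 down [AND]: Control loop 2 fails=occurs, Lower wheel driver 2 is inoperative=occurs, Right star tracker 2 lost=occurs → all inputs occur → occurs.
Spacecraft attitude control lost [AND]: Sensor suite 2 down=occurs, Momentum path 2 down=occurs → all inputs occur → occurs.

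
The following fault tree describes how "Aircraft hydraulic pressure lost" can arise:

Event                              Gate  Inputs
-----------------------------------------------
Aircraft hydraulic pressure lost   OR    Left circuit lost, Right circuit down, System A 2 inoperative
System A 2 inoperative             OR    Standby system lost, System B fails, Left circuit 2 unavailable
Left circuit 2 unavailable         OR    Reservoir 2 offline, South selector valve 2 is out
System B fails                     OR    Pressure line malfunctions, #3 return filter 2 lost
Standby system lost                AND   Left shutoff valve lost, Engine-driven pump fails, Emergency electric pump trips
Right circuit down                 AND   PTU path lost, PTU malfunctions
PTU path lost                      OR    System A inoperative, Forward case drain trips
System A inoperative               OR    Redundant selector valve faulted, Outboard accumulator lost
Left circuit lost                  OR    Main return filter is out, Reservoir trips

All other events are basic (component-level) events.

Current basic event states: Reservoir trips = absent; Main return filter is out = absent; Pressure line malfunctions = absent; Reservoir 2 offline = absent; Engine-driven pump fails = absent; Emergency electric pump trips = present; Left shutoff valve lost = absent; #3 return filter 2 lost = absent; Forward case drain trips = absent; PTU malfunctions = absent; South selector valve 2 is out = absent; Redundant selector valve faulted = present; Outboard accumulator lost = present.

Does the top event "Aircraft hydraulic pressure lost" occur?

Left circuit lost [OR]: Main return filter is out=not, Reservoir trips=not → no input occurs → does not occur.
System A inoperative [OR]: Redundant selector valve faulted=occurs, Outboard accumulator lost=occurs → at least one input occurs → occurs.
PTU path lost [OR]: System A inoperative=occurs, Forward case drain trips=not → at least one input occurs → occurs.
Right circuit down [AND]: PTU path lost=occurs, PTU malfunctions=not → not all inputs occur → does not occur.
Standby system lost [AND]: Left shutoff valve lost=not, Engine-driven pump fails=not, Emergency electric pump trips=occurs → not all inputs occur → does not occur.
System B fails [OR]: Pressure line malfunctions=not, #3 return filter 2 lost=not → no input occurs → does not occur.
Left circuit 2 unavailable [OR]: Reservoir 2 offline=not, South selector valve 2 is out=not → no input occurs → does not occur.
System A 2 inoperative [OR]: Standby system lost=not, System B fails=not, Left circuit 2 unavailable=not → no input occurs → does not occur.
Aircraft hydraulic pressure lost [OR]: Left circuit lost=not, Right circuit down=not, System A 2 inoperative=not → no input occurs → does not occur.

No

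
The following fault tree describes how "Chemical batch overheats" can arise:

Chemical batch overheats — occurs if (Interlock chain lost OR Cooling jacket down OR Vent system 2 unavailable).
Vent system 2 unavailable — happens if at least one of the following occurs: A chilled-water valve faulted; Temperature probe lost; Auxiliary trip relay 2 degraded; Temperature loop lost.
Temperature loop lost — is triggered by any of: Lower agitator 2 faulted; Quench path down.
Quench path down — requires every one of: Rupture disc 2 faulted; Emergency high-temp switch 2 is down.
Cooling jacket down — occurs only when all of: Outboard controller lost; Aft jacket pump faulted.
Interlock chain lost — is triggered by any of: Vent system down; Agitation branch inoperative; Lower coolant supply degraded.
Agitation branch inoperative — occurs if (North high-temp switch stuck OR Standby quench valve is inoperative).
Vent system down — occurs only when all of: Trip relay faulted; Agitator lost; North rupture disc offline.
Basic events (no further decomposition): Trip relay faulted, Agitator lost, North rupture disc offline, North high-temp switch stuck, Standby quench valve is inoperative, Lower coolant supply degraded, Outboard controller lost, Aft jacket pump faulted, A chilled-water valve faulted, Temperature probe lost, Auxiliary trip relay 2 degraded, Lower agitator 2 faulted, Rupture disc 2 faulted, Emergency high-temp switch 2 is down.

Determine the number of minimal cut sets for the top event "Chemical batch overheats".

10

Vent system down [AND]: one cut set from each child combined → 1 × 1 × 1 = 1 cut set(s).
Agitation branch inoperative [OR]: union of children's cut sets → 2 cut set(s).
Interlock chain lost [OR]: union of children's cut sets → 4 cut set(s).
Cooling jacket down [AND]: one cut set from each child combined → 1 × 1 = 1 cut set(s).
Quench path down [AND]: one cut set from each child combined → 1 × 1 = 1 cut set(s).
Temperature loop lost [OR]: union of children's cut sets → 2 cut set(s).
Vent system 2 unavailable [OR]: union of children's cut sets → 5 cut set(s).
Chemical batch overheats [OR]: union of children's cut sets → 10 cut set(s).
Minimal cut sets: {Agitator lost, North rupture disc offline, Trip relay faulted}; {North high-temp switch stuck}; {Standby quench valve is inoperative}; {Lower coolant supply degraded}; {Aft jacket pump faulted, Outboard controller lost}; {A chilled-water valve faulted}; {Temperature probe lost}; {Auxiliary trip relay 2 degraded}; {Lower agitator 2 faulted}; {Emergency high-temp switch 2 is down, Rupture disc 2 faulted}.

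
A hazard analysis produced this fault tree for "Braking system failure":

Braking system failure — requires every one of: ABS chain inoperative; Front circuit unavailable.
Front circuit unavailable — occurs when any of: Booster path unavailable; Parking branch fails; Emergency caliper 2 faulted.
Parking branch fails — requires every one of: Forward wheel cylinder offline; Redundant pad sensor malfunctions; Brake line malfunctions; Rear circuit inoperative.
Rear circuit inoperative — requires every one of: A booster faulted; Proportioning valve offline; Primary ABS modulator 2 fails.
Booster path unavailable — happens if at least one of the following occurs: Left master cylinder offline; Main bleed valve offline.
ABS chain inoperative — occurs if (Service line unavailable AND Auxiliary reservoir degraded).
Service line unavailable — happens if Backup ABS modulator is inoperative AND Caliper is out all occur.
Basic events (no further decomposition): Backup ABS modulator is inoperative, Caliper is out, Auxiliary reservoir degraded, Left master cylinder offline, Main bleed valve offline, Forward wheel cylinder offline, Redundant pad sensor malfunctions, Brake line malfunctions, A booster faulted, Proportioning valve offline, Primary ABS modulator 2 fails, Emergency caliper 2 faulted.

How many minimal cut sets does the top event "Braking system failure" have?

4

Service line unavailable [AND]: one cut set from each child combined → 1 × 1 = 1 cut set(s).
ABS chain inoperative [AND]: one cut set from each child combined → 1 × 1 = 1 cut set(s).
Booster path unavailable [OR]: union of children's cut sets → 2 cut set(s).
Rear circuit inoperative [AND]: one cut set from each child combined → 1 × 1 × 1 = 1 cut set(s).
Parking branch fails [AND]: one cut set from each child combined → 1 × 1 × 1 × 1 = 1 cut set(s).
Front circuit unavailable [OR]: union of children's cut sets → 4 cut set(s).
Braking system failure [AND]: one cut set from each child combined → 1 × 4 = 4 cut set(s).
Minimal cut sets: {Auxiliary reservoir degraded, Backup ABS modulator is inoperative, Caliper is out, Left master cylinder offline}; {Auxiliary reservoir degraded, Backup ABS modulator is inoperative, Caliper is out, Main bleed valve offline}; {A booster faulted, Auxiliary reservoir degraded, Backup ABS modulator is inoperative, Brake line malfunctions, Caliper is out, Forward wheel cylinder offline, Primary ABS modulator 2 fails, Proportioning valve offline, Redundant pad sensor malfunctions}; {Auxiliary reservoir degraded, Backup ABS modulator is inoperative, Caliper is out, Emergency caliper 2 faulted}.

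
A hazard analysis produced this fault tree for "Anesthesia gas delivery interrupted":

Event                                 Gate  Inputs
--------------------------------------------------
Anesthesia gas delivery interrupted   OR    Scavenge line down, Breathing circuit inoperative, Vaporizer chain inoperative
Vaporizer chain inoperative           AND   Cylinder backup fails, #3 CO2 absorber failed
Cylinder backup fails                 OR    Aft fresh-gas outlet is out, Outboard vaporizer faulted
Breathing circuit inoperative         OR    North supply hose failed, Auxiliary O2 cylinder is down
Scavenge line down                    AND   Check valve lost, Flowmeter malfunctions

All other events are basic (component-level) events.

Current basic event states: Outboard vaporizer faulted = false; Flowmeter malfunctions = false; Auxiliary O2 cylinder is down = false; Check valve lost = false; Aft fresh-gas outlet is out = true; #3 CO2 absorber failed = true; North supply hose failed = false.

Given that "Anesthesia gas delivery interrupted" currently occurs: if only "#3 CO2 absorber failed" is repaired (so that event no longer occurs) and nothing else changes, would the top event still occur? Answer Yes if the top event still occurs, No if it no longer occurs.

Counterfactual: set "#3 CO2 absorber failed" to not occurred.
Scavenge line down [AND]: Check valve lost=not, Flowmeter malfunctions=not → not all inputs occur → does not occur.
Breathing circuit inoperative [OR]: North supply hose failed=not, Auxiliary O2 cylinder is down=not → no input occurs → does not occur.
Cylinder backup fails [OR]: Aft fresh-gas outlet is out=occurs, Outboard vaporizer faulted=not → at least one input occurs → occurs.
Vaporizer chain inoperative [AND]: Cylinder backup fails=occurs, #3 CO2 absorber failed=not → not all inputs occur → does not occur.
Anesthesia gas delivery interrupted [OR]: Scavenge line down=not, Breathing circuit inoperative=not, Vaporizer chain inoperative=not → no input occurs → does not occur.

No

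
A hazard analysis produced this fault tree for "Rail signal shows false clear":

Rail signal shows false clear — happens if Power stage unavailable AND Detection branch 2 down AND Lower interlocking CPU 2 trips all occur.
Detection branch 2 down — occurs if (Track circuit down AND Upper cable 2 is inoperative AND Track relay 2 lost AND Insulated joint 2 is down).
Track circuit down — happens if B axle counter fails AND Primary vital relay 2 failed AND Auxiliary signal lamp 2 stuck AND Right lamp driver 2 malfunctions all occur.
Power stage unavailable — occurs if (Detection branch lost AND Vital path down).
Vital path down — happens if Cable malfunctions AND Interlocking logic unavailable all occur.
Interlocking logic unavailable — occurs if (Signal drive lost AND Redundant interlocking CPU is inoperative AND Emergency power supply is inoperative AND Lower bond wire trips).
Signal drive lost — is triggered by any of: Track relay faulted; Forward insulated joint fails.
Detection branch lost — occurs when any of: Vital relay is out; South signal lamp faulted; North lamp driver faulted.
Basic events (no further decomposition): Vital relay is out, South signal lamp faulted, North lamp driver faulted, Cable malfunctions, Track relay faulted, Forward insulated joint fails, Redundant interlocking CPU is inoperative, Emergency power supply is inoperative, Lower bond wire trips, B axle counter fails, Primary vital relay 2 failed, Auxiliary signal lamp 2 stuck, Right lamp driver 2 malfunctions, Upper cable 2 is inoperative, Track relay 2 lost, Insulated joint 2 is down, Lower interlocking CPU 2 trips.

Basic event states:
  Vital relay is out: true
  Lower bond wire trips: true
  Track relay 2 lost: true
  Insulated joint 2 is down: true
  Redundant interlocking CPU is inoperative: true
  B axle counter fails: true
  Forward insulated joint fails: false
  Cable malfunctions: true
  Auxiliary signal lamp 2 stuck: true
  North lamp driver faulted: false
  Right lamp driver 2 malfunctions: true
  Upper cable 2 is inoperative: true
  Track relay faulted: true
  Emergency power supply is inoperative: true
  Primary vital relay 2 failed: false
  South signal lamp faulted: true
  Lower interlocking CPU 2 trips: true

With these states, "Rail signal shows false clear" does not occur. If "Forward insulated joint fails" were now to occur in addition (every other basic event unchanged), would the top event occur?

No

Counterfactual: set "Forward insulated joint fails" to occurred.
Detection branch lost [OR]: Vital relay is out=occurs, South signal lamp faulted=occurs, North lamp driver faulted=not → at least one input occurs → occurs.
Signal drive lost [OR]: Track relay faulted=occurs, Forward insulated joint fails=occurs → at least one input occurs → occurs.
Interlocking logic unavailable [AND]: Signal drive lost=occurs, Redundant interlocking CPU is inoperative=occurs, Emergency power supply is inoperative=occurs, Lower bond wire trips=occurs → all inputs occur → occurs.
Vital path down [AND]: Cable malfunctions=occurs, Interlocking logic unavailable=occurs → all inputs occur → occurs.
Power stage unavailable [AND]: Detection branch lost=occurs, Vital path down=occurs → all inputs occur → occurs.
Track circuit down [AND]: B axle counter fails=occurs, Primary vital relay 2 failed=not, Auxiliary signal lamp 2 stuck=occurs, Right lamp driver 2 malfunctions=occurs → not all inputs occur → does not occur.
Detection branch 2 down [AND]: Track circuit down=not, Upper cable 2 is inoperative=occurs, Track relay 2 lost=occurs, Insulated joint 2 is down=occurs → not all inputs occur → does not occur.
Rail signal shows false clear [AND]: Power stage unavailable=occurs, Detection branch 2 down=not, Lower interlocking CPU 2 trips=occurs → not all inputs occur → does not occur.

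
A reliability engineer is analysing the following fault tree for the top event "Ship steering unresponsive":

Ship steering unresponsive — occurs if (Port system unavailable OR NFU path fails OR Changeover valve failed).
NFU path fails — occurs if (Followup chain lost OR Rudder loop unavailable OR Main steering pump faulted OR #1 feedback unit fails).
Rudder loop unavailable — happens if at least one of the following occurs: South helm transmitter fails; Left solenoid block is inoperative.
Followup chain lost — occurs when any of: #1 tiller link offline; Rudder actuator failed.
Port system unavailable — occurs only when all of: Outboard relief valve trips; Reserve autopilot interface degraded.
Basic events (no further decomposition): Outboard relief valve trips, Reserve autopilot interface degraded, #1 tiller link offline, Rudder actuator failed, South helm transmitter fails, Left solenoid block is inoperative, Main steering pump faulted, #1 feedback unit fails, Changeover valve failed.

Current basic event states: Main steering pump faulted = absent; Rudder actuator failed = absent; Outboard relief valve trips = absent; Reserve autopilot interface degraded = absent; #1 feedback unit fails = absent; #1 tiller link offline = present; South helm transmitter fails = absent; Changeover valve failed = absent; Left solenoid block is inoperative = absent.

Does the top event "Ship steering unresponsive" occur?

Yes

Port system unavailable [AND]: Outboard relief valve trips=not, Reserve autopilot interface degraded=not → not all inputs occur → does not occur.
Followup chain lost [OR]: #1 tiller link offline=occurs, Rudder actuator failed=not → at least one input occurs → occurs.
Rudder loop unavailable [OR]: South helm transmitter fails=not, Left solenoid block is inoperative=not → no input occurs → does not occur.
NFU path fails [OR]: Followup chain lost=occurs, Rudder loop unavailable=not, Main steering pump faulted=not, #1 feedback unit fails=not → at least one input occurs → occurs.
Ship steering unresponsive [OR]: Port system unavailable=not, NFU path fails=occurs, Changeover valve failed=not → at least one input occurs → occurs.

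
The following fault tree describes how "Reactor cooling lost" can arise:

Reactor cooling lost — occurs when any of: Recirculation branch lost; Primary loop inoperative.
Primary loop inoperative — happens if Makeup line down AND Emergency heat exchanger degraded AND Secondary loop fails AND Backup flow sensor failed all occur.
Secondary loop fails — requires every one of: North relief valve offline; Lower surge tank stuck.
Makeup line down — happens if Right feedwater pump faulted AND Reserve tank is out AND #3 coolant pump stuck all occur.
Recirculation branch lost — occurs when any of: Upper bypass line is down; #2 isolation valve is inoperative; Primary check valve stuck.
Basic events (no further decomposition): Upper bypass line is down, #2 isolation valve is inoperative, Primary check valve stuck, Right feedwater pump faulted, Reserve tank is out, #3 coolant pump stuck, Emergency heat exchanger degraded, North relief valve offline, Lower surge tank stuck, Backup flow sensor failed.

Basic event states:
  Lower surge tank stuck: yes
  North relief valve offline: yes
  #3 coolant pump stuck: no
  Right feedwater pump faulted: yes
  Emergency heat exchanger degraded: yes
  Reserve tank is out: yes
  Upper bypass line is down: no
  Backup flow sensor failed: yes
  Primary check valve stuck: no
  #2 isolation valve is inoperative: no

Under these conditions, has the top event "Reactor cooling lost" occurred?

No

Recirculation branch lost [OR]: Upper bypass line is down=not, #2 isolation valve is inoperative=not, Primary check valve stuck=not → no input occurs → does not occur.
Makeup line down [AND]: Right feedwater pump faulted=occurs, Reserve tank is out=occurs, #3 coolant pump stuck=not → not all inputs occur → does not occur.
Secondary loop fails [AND]: North relief valve offline=occurs, Lower surge tank stuck=occurs → all inputs occur → occurs.
Primary loop inoperative [AND]: Makeup line down=not, Emergency heat exchanger degraded=occurs, Secondary loop fails=occurs, Backup flow sensor failed=occurs → not all inputs occur → does not occur.
Reactor cooling lost [OR]: Recirculation branch lost=not, Primary loop inoperative=not → no input occurs → does not occur.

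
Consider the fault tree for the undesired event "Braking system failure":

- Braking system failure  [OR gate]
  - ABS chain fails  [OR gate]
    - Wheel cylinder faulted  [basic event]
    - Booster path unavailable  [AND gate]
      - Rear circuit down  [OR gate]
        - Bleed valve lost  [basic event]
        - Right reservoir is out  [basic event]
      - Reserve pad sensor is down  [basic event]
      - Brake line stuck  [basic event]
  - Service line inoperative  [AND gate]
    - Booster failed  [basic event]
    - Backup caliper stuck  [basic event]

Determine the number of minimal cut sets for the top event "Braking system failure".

4

Rear circuit down [OR]: union of children's cut sets → 2 cut set(s).
Booster path unavailable [AND]: one cut set from each child combined → 2 × 1 × 1 = 2 cut set(s).
ABS chain fails [OR]: union of children's cut sets → 3 cut set(s).
Service line inoperative [AND]: one cut set from each child combined → 1 × 1 = 1 cut set(s).
Braking system failure [OR]: union of children's cut sets → 4 cut set(s).
Minimal cut sets: {Wheel cylinder faulted}; {Bleed valve lost, Brake line stuck, Reserve pad sensor is down}; {Brake line stuck, Reserve pad sensor is down, Right reservoir is out}; {Backup caliper stuck, Booster failed}.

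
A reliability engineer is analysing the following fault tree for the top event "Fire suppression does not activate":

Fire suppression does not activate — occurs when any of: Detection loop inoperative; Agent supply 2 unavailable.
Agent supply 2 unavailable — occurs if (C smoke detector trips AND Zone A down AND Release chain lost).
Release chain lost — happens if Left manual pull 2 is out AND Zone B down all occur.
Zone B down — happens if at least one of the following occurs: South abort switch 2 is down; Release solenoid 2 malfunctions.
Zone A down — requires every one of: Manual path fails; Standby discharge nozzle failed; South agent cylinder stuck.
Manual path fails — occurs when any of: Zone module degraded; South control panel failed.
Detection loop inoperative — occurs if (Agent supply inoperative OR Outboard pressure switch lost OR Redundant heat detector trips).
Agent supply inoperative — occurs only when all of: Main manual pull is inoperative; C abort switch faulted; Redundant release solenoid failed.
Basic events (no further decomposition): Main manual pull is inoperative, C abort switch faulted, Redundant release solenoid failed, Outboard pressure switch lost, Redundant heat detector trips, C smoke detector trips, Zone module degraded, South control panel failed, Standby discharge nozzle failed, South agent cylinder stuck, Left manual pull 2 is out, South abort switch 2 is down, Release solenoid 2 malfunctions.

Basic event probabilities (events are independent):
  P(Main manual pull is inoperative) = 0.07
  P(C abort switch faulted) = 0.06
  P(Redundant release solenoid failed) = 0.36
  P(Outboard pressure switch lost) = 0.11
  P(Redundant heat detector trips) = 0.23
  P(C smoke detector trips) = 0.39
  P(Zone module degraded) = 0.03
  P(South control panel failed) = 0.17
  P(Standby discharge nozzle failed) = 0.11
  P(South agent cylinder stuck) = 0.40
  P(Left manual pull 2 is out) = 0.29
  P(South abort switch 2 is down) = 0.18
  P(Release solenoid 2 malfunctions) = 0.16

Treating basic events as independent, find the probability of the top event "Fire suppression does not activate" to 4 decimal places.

0.3159

P(Agent supply inoperative) [AND] = 0.07 × 0.06 × 0.36 = 0.001512
P(Detection loop inoperative) [OR] = 1 − (1−0.001512) × (1−0.11) × (1−0.23) = 0.315736
P(Manual path fails) [OR] = 1 − (1−0.03) × (1−0.17) = 0.194900
P(Zone A down) [AND] = 0.194900 × 0.11 × 0.40 = 0.008576
P(Zone B down) [OR] = 1 − (1−0.18) × (1−0.16) = 0.311200
P(Release chain lost) [AND] = 0.29 × 0.311200 = 0.090248
P(Agent supply 2 unavailable) [AND] = 0.39 × 0.008576 × 0.090248 = 0.000302
P(Fire suppression does not activate) [OR] = 1 − (1−0.315736) × (1−0.000302) = 0.315943
Rounded to 4 decimal places: P(Fire suppression does not activate) ≈ 0.3159.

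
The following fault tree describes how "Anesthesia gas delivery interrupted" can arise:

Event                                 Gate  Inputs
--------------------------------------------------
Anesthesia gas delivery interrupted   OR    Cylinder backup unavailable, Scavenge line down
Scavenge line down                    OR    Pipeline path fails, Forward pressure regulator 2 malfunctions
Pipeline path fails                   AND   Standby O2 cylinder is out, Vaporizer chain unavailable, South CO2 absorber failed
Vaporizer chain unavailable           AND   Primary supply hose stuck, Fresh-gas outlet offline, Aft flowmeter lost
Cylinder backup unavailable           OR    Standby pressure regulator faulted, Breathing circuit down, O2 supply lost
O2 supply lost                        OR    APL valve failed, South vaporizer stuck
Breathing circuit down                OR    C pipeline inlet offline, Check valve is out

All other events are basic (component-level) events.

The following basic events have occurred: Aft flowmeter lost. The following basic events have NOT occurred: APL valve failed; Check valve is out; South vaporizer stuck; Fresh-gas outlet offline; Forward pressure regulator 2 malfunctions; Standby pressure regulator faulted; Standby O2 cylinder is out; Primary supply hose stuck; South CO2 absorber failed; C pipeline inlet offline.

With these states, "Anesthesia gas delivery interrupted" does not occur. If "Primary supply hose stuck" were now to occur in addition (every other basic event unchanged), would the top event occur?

Counterfactual: set "Primary supply hose stuck" to occurred.
Breathing circuit down [OR]: C pipeline inlet offline=not, Check valve is out=not → no input occurs → does not occur.
O2 supply lost [OR]: APL valve failed=not, South vaporizer stuck=not → no input occurs → does not occur.
Cylinder backup unavailable [OR]: Standby pressure regulator faulted=not, Breathing circuit down=not, O2 supply lost=not → no input occurs → does not occur.
Vaporizer chain unavailable [AND]: Primary supply hose stuck=occurs, Fresh-gas outlet offline=not, Aft flowmeter lost=occurs → not all inputs occur → does not occur.
Pipeline path fails [AND]: Standby O2 cylinder is out=not, Vaporizer chain unavailable=not, South CO2 absorber failed=not → not all inputs occur → does not occur.
Scavenge line down [OR]: Pipeline path fails=not, Forward pressure regulator 2 malfunctions=not → no input occurs → does not occur.
Anesthesia gas delivery interrupted [OR]: Cylinder backup unavailable=not, Scavenge line down=not → no input occurs → does not occur.

No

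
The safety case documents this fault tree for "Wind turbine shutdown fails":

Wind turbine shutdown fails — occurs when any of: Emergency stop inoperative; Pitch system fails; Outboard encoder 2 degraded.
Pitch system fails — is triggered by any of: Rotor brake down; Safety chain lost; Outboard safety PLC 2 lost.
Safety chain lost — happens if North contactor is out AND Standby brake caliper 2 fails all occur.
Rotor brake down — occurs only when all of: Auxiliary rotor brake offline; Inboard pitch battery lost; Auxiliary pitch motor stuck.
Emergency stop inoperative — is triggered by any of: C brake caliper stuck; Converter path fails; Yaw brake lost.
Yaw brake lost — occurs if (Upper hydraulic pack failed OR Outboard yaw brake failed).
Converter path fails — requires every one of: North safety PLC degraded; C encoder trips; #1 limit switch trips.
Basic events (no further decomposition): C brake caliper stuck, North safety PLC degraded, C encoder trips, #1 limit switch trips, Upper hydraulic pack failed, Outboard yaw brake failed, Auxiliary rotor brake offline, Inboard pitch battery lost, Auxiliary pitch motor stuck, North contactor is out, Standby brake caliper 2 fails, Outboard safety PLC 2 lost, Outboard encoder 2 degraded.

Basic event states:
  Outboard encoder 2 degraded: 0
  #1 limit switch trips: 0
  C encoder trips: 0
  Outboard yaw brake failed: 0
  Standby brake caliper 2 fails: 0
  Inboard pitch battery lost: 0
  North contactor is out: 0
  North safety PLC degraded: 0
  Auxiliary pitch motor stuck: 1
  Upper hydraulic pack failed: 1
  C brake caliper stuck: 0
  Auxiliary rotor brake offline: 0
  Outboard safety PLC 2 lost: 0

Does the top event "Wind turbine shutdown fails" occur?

Converter path fails [AND]: North safety PLC degraded=not, C encoder trips=not, #1 limit switch trips=not → not all inputs occur → does not occur.
Yaw brake lost [OR]: Upper hydraulic pack failed=occurs, Outboard yaw brake failed=not → at least one input occurs → occurs.
Emergency stop inoperative [OR]: C brake caliper stuck=not, Converter path fails=not, Yaw brake lost=occurs → at least one input occurs → occurs.
Rotor brake down [AND]: Auxiliary rotor brake offline=not, Inboard pitch battery lost=not, Auxiliary pitch motor stuck=occurs → not all inputs occur → does not occur.
Safety chain lost [AND]: North contactor is out=not, Standby brake caliper 2 fails=not → not all inputs occur → does not occur.
Pitch system fails [OR]: Rotor brake down=not, Safety chain lost=not, Outboard safety PLC 2 lost=not → no input occurs → does not occur.
Wind turbine shutdown fails [OR]: Emergency stop inoperative=occurs, Pitch system fails=not, Outboard encoder 2 degraded=not → at least one input occurs → occurs.

Yes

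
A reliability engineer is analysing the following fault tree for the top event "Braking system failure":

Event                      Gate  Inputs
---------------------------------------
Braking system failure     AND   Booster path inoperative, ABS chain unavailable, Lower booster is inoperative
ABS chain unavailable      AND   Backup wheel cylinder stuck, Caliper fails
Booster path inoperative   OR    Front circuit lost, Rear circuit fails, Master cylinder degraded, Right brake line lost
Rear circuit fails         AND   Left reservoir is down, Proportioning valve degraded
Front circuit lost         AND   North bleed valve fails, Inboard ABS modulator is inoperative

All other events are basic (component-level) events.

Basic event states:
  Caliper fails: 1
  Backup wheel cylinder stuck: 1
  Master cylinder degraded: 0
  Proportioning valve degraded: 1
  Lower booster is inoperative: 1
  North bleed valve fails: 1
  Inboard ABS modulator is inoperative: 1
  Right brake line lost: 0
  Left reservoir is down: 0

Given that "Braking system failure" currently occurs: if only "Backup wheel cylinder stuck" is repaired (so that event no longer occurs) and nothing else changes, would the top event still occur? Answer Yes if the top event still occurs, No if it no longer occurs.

No

Counterfactual: set "Backup wheel cylinder stuck" to not occurred.
Front circuit lost [AND]: North bleed valve fails=occurs, Inboard ABS modulator is inoperative=occurs → all inputs occur → occurs.
Rear circuit fails [AND]: Left reservoir is down=not, Proportioning valve degraded=occurs → not all inputs occur → does not occur.
Booster path inoperative [OR]: Front circuit lost=occurs, Rear circuit fails=not, Master cylinder degraded=not, Right brake line lost=not → at least one input occurs → occurs.
ABS chain unavailable [AND]: Backup wheel cylinder stuck=not, Caliper fails=occurs → not all inputs occur → does not occur.
Braking system failure [AND]: Booster path inoperative=occurs, ABS chain unavailable=not, Lower booster is inoperative=occurs → not all inputs occur → does not occur.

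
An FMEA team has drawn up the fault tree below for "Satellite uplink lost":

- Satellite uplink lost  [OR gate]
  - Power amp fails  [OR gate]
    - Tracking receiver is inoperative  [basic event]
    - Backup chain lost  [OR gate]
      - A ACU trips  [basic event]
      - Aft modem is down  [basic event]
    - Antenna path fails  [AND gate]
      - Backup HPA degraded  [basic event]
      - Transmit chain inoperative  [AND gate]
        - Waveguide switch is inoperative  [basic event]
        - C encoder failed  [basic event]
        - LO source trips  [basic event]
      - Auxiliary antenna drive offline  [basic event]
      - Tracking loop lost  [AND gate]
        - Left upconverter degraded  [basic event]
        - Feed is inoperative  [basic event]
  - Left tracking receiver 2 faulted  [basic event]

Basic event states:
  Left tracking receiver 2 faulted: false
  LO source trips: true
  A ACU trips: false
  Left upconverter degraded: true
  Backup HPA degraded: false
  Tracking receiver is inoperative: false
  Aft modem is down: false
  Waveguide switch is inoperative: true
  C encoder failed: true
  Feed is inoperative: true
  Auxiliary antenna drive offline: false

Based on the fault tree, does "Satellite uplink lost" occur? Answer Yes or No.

No

Backup chain lost [OR]: A ACU trips=not, Aft modem is down=not → no input occurs → does not occur.
Transmit chain inoperative [AND]: Waveguide switch is inoperative=occurs, C encoder failed=occurs, LO source trips=occurs → all inputs occur → occurs.
Tracking loop lost [AND]: Left upconverter degraded=occurs, Feed is inoperative=occurs → all inputs occur → occurs.
Antenna path fails [AND]: Backup HPA degraded=not, Transmit chain inoperative=occurs, Auxiliary antenna drive offline=not, Tracking loop lost=occurs → not all inputs occur → does not occur.
Power amp fails [OR]: Tracking receiver is inoperative=not, Backup chain lost=not, Antenna path fails=not → no input occurs → does not occur.
Satellite uplink lost [OR]: Power amp fails=not, Left tracking receiver 2 faulted=not → no input occurs → does not occur.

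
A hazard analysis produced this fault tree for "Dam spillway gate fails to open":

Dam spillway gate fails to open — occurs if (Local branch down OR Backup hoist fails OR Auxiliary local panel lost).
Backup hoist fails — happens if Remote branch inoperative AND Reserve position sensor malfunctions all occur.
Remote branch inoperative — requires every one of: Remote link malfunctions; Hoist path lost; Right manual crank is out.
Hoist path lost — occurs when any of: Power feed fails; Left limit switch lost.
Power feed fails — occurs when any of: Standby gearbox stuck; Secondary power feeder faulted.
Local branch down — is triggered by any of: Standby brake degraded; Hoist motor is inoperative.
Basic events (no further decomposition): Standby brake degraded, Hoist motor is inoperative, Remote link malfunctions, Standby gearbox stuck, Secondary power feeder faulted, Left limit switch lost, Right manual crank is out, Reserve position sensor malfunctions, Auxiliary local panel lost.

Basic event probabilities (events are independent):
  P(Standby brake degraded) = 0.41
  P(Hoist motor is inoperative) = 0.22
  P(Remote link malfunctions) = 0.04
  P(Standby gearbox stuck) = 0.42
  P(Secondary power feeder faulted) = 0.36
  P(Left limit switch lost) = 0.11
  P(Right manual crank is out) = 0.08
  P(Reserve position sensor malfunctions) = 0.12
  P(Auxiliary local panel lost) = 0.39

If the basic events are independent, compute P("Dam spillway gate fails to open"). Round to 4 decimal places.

P(Local branch down) [OR] = 1 − (1−0.41) × (1−0.22) = 0.539800
P(Power feed fails) [OR] = 1 − (1−0.42) × (1−0.36) = 0.628800
P(Hoist path lost) [OR] = 1 − (1−0.628800) × (1−0.11) = 0.669632
P(Remote branch inoperative) [AND] = 0.04 × 0.669632 × 0.08 = 0.002143
P(Backup hoist fails) [AND] = 0.002143 × 0.12 = 0.000257
P(Dam spillway gate fails to open) [OR] = 1 − (1−0.539800) × (1−0.000257) × (1−0.39) = 0.719350
Rounded to 4 decimal places: P(Dam spillway gate fails to open) ≈ 0.7194.

0.7194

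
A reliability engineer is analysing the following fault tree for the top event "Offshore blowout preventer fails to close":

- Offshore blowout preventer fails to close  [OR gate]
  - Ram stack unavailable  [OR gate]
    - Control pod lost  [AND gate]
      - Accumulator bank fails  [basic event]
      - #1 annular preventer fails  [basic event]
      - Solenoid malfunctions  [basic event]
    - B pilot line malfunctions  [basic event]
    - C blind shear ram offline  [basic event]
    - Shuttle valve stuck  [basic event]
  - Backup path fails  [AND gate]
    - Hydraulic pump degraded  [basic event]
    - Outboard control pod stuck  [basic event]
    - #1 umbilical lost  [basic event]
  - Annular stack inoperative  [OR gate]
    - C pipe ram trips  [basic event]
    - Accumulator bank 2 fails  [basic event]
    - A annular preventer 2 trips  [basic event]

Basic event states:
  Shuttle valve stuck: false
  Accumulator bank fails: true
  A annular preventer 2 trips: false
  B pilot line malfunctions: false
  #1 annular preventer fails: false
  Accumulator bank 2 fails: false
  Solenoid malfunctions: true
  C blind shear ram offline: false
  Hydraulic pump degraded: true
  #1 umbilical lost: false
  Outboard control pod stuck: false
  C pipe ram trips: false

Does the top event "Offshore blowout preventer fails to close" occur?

Control pod lost [AND]: Accumulator bank fails=occurs, #1 annular preventer fails=not, Solenoid malfunctions=occurs → not all inputs occur → does not occur.
Ram stack unavailable [OR]: Control pod lost=not, B pilot line malfunctions=not, C blind shear ram offline=not, Shuttle valve stuck=not → no input occurs → does not occur.
Backup path fails [AND]: Hydraulic pump degraded=occurs, Outboard control pod stuck=not, #1 umbilical lost=not → not all inputs occur → does not occur.
Annular stack inoperative [OR]: C pipe ram trips=not, Accumulator bank 2 fails=not, A annular preventer 2 trips=not → no input occurs → does not occur.
Offshore blowout preventer fails to close [OR]: Ram stack unavailable=not, Backup path fails=not, Annular stack inoperative=not → no input occurs → does not occur.

No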